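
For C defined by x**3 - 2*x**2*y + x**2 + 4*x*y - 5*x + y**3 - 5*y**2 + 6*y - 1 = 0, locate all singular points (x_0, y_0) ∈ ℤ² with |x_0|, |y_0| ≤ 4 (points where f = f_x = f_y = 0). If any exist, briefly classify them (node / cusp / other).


Singular points: {(1, 2)}; classification: cusp.

Compute partial derivatives:
  f_x = 3*x**2 - 4*x*y + 2*x + 4*y - 5.
  f_y = -2*x**2 + 4*x + 3*y**2 - 10*y + 6.
Scan x_0 ∈ {−4, ..., 4}. For each x_0, f_y(x_0, y) is a polynomial in y; find its integer roots y ∈ {−4, ..., 4}, then test f_x and f at those candidates.
  x = -4: f_y(-4, y) = 3*y**2 - 10*y - 42; no integer root y with |y| ≤ 4.
  x = -3: f_y(-3, y) = 3*y**2 - 10*y - 24; no integer root y with |y| ≤ 4.
  x = -2: f_y(-2, y) = 3*y**2 - 10*y - 10; no integer root y with |y| ≤ 4.
  x = -1: f_y(-1, y) = 3*y**2 - 10*y; vanishes at y ∈ {0}. (-1, 0): f_x = -4 ≠ 0.
  x = 0: f_y(0, y) = 3*y**2 - 10*y + 6; no integer root y with |y| ≤ 4.
  x = 1: f_y(1, y) = 3*y**2 - 10*y + 8; vanishes at y ∈ {2}. (1, 2): f_x = 0, f = 0 — SINGULAR.
  x = 2: f_y(2, y) = 3*y**2 - 10*y + 6; no integer root y with |y| ≤ 4.
  x = 3: f_y(3, y) = 3*y**2 - 10*y; vanishes at y ∈ {0}. (3, 0): f_x = 28 ≠ 0.
  x = 4: f_y(4, y) = 3*y**2 - 10*y - 10; no integer root y with |y| ≤ 4.
Only singular point on the grid: (1, 2).
Classify: substitute x = 1 + u, y = 2 + v and expand: f = u**3 - 2*u**2*v + v**3 + v**2.
No constant or linear terms (consistent with a singular point). Quadratic part: v**2. Cubic part: u**3 - 2*u**2*v + v**3.
The quadratic part v**2 is a perfect square, so there is a single (double) tangent line v = 0, i.e. y = 2. Restricting the cubic part to that line (v = 0) leaves u**3 ≠ 0, so f is not divisible by v and the branch is v² ≈ -u**3 to lowest order — this is a cusp.
Classification: cusp.


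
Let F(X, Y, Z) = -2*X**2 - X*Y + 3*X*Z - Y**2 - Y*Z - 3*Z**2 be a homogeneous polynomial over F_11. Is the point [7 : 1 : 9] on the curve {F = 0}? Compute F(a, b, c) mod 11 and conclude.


F(7,1,9) ≡ 7 (mod 11); P is NOT on the curve.

Evaluate F(7, 1, 9) term-by-term (mod 11).
  -2*X**2 ↦ -2·49·1·1 = -98
  -X*Y ↦ -1·7·1·1 = -7
  3*X*Z ↦ 3·7·1·9 = 189
  -Y**2 ↦ -1·1·1·1 = -1
  -Y*Z ↦ -1·1·1·9 = -9
  -3*Z**2 ↦ -3·1·1·81 = -243
Sum: F(7, 1, 9) = (-98) + (-7) + (189) + (-1) + (-9) + (-243) = -169.
Reducing mod 11: -169 ≡ 7 (mod 11).
Since F(a, b, c) ≡ 7 ≠ 0 (mod 11), P does NOT lie on the curve.


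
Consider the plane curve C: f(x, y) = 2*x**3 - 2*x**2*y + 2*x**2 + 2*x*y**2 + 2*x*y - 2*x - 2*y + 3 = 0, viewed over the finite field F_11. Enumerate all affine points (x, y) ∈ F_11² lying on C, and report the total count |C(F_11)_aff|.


Affine F_11-points: {(0, 7), (2, 8), (2, 10), (3, 8), (3, 9), (6, 0), (6, 7), (7, 5), (7, 9), (9, 4), (9, 9)}; count = 11.

For each of the 121 pairs (x, y) ∈ F_11², evaluate f(x, y) mod 11. Record the zeros.
  x = 0: [0↦3, 1↦1, 2↦10, 3↦8, 4↦6, 5↦4, 6↦2, 7↦0, 8↦9, 9↦7, 10↦5]  zeros at y ∈ {7}
  x = 1: [0↦5, 1↦5, 2↦9, 3↦6, 4↦7, 5↦1, 6↦10, 7↦1, 8↦7, 9↦6, 10↦9]  zeros at y ∈ ∅
  x = 2: [0↦1, 1↦10, 2↦5, 3↦8, 4↦8, 5↦5, 6↦10, 7↦1, 8↦0, 9↦7, 10↦0]  zeros at y ∈ {8, 10}
  x = 3: [0↦3, 1↦6, 2↦10, 3↦4, 4↦10, 5↦6, 6↦3, 7↦1, 8↦0, 9↦0, 10↦1]  zeros at y ∈ {8, 9}
  x = 4: [0↦1, 1↦5, 2↦3, 3↦6, 4↦3, 5↦5, 6↦1, 7↦2, 8↦8, 9↦8, 10↦2]  zeros at y ∈ ∅
  x = 5: [0↦7, 1↦8, 2↦7, 3↦4, 4↦10, 5↦3, 6↦5, 7↦5, 8↦3, 9↦10, 10↦4]  zeros at y ∈ ∅
  x = 6: [0↦0, 1↦5, 2↦1, 3↦10, 4↦10, 5↦1, 6↦5, 7↦0, 8↦8, 9↦7, 10↦8]  zeros at y ∈ {0, 7}
  x = 7: [0↦3, 1↦8, 2↦8, 3↦3, 4↦4, 5↦0, 6↦2, 7↦10, 8↦2, 9↦0, 10↦4]  zeros at y ∈ {5, 9}
  x = 8: [0↦6, 1↦7, 2↦7, 3↦6, 4↦4, 5↦1, 6↦8, 7↦3, 8↦8, 9↦1, 10↦4]  zeros at y ∈ ∅
  x = 9: [0↦10, 1↦3, 2↦10, 3↦9, 4↦0, 5↦5, 6↦2, 7↦2, 8↦5, 9↦0, 10↦9]  zeros at y ∈ {4, 9}
  x = 10: [0↦5, 1↦8, 2↦7, 3↦2, 4↦4, 5↦2, 6↦7, 7↦8, 8↦5, 9↦9, 10↦9]  zeros at y ∈ ∅
Collecting zeros: affine points = {(0, 7), (2, 8), (2, 10), (3, 8), (3, 9), (6, 0), (6, 7), (7, 5), (7, 9), (9, 4), (9, 9)}.
Total count |C(F_11)_aff| = 11.


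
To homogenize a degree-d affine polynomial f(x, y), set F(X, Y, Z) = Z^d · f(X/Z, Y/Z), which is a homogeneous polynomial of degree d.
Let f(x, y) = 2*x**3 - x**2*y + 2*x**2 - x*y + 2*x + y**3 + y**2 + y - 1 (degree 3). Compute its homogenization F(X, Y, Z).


F(X, Y, Z) = 2*X**3 - X**2*Y + 2*X**2*Z - X*Y*Z + 2*X*Z**2 + Y**3 + Y**2*Z + Y*Z**2 - Z**3

deg(f) = 3.
Substitute x = X/Z, y = Y/Z into f, then multiply by Z^3.
  monomial 2·x^3·y^0 ↦ 2·X^3·Y^0·Z^0.
  monomial -1·x^2·y^1 ↦ -1·X^2·Y^1·Z^0.
  monomial 2·x^2·y^0 ↦ 2·X^2·Y^0·Z^1.
  monomial -1·x^1·y^1 ↦ -1·X^1·Y^1·Z^1.
  monomial 2·x^1·y^0 ↦ 2·X^1·Y^0·Z^2.
  monomial 1·x^0·y^3 ↦ 1·X^0·Y^3·Z^0.
  monomial 1·x^0·y^2 ↦ 1·X^0·Y^2·Z^1.
  monomial 1·x^0·y^1 ↦ 1·X^0·Y^1·Z^2.
  monomial -1·x^0·y^0 ↦ -1·X^0·Y^0·Z^3.
Collecting: F(X, Y, Z) = 2*X**3 - X**2*Y + 2*X**2*Z - X*Y*Z + 2*X*Z**2 + Y**3 + Y**2*Z + Y*Z**2 - Z**3.


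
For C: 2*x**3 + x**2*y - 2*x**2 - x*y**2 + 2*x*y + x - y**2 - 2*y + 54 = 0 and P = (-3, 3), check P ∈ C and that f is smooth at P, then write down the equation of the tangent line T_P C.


Tangent line at P: 46*x + 13*y + 99 = 0.

Step 1: f(-3, 3) = 0, so P lies on C.
Step 2: partial derivatives
  f_x(x, y) = 6*x**2 + 2*x*y - 4*x - y**2 + 2*y + 1, f_y(x, y) = x**2 - 2*x*y + 2*x - 2*y - 2.
  f_x(P) = 46, f_y(P) = 13 (gradient nonzero, so P is smooth).
Step 3: tangent line at P: 46·(x − -3) + 13·(y − 3) = 0.
Expanding: 46*x + 13*y + 99 = 0.


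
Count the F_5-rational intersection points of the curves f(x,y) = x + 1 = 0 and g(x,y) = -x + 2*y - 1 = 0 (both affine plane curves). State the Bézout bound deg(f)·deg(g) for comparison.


Common zeros: {(4, 0)}; count = 1; Bézout bound = 1.

deg(f) = 1, deg(g) = 1, so Bézout bound = 1.
Scan x ∈ F_5. For each x, list the y ∈ F_5 with f(x, y) ≡ 0 and those with g(x, y) ≡ 0 (mod 5); the common zeros in that column are the intersection.
  x = 0: f ≡ 0 at y ∈ ∅; g ≡ 0 at y ∈ {3}; common: ∅.
  x = 1: f ≡ 0 at y ∈ ∅; g ≡ 0 at y ∈ {1}; common: ∅.
  x = 2: f ≡ 0 at y ∈ ∅; g ≡ 0 at y ∈ {4}; common: ∅.
  x = 3: f ≡ 0 at y ∈ ∅; g ≡ 0 at y ∈ {2}; common: ∅.
  x = 4: f ≡ 0 at y ∈ {0, 1, 2, 3, 4}; g ≡ 0 at y ∈ {0}; common: {0}.
Collecting: common zeros = {(4, 0)}, so the count is 1.
Comparison with the Bézout bound: 1 ≤ 1 = deg(f)·deg(g), as expected for curves with no common component (the bound is attained).


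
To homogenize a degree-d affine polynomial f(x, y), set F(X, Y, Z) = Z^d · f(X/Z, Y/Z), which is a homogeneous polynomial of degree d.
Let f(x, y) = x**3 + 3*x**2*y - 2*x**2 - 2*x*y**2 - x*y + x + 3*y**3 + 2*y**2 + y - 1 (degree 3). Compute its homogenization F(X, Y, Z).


F(X, Y, Z) = X**3 + 3*X**2*Y - 2*X**2*Z - 2*X*Y**2 - X*Y*Z + X*Z**2 + 3*Y**3 + 2*Y**2*Z + Y*Z**2 - Z**3

deg(f) = 3.
Substitute x = X/Z, y = Y/Z into f, then multiply by Z^3.
  monomial 1·x^3·y^0 ↦ 1·X^3·Y^0·Z^0.
  monomial 3·x^2·y^1 ↦ 3·X^2·Y^1·Z^0.
  monomial -2·x^2·y^0 ↦ -2·X^2·Y^0·Z^1.
  monomial -2·x^1·y^2 ↦ -2·X^1·Y^2·Z^0.
  monomial -1·x^1·y^1 ↦ -1·X^1·Y^1·Z^1.
  monomial 1·x^1·y^0 ↦ 1·X^1·Y^0·Z^2.
  monomial 3·x^0·y^3 ↦ 3·X^0·Y^3·Z^0.
  monomial 2·x^0·y^2 ↦ 2·X^0·Y^2·Z^1.
  monomial 1·x^0·y^1 ↦ 1·X^0·Y^1·Z^2.
  monomial -1·x^0·y^0 ↦ -1·X^0·Y^0·Z^3.
Collecting: F(X, Y, Z) = X**3 + 3*X**2*Y - 2*X**2*Z - 2*X*Y**2 - X*Y*Z + X*Z**2 + 3*Y**3 + 2*Y**2*Z + Y*Z**2 - Z**3.


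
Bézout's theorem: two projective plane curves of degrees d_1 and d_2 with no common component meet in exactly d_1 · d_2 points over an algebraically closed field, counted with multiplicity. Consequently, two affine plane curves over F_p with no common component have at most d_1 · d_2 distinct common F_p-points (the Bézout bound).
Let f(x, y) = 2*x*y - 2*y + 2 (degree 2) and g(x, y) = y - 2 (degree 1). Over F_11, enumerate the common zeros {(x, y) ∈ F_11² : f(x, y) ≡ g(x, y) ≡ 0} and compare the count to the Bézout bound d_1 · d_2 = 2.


Common zeros: {(6, 2)}; count = 1; Bézout bound = 2.

deg(f) = 2, deg(g) = 1, so Bézout bound = 2.
Scan x ∈ F_11. For each x, list the y ∈ F_11 with f(x, y) ≡ 0 and those with g(x, y) ≡ 0 (mod 11); the common zeros in that column are the intersection.
  x = 0: f ≡ 0 at y ∈ {1}; g ≡ 0 at y ∈ {2}; common: ∅.
  x = 1: f ≡ 0 at y ∈ ∅; g ≡ 0 at y ∈ {2}; common: ∅.
  x = 2: f ≡ 0 at y ∈ {10}; g ≡ 0 at y ∈ {2}; common: ∅.
  x = 3: f ≡ 0 at y ∈ {5}; g ≡ 0 at y ∈ {2}; common: ∅.
  x = 4: f ≡ 0 at y ∈ {7}; g ≡ 0 at y ∈ {2}; common: ∅.
  x = 5: f ≡ 0 at y ∈ {8}; g ≡ 0 at y ∈ {2}; common: ∅.
  x = 6: f ≡ 0 at y ∈ {2}; g ≡ 0 at y ∈ {2}; common: {2}.
  x = 7: f ≡ 0 at y ∈ {9}; g ≡ 0 at y ∈ {2}; common: ∅.
  x = 8: f ≡ 0 at y ∈ {3}; g ≡ 0 at y ∈ {2}; common: ∅.
  x = 9: f ≡ 0 at y ∈ {4}; g ≡ 0 at y ∈ {2}; common: ∅.
  x = 10: f ≡ 0 at y ∈ {6}; g ≡ 0 at y ∈ {2}; common: ∅.
Collecting: common zeros = {(6, 2)}, so the count is 1.
Comparison with the Bézout bound: 1 ≤ 2 = deg(f)·deg(g), as expected for curves with no common component (the affine F_11-count falls short of the bound because intersections may lie at infinity, over extension fields, or carry multiplicity).


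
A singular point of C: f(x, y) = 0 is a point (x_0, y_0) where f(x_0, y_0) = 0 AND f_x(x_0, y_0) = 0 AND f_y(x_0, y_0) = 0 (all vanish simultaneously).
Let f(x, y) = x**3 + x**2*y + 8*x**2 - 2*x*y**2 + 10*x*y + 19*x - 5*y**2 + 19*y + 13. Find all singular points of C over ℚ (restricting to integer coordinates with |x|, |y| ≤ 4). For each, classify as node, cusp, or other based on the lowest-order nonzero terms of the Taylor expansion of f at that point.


Singular points: {(-3, 1)}; classification: cusp.

Compute partial derivatives:
  f_x = 3*x**2 + 2*x*y + 16*x - 2*y**2 + 10*y + 19.
  f_y = x**2 - 4*x*y + 10*x - 10*y + 19.
Scan x_0 ∈ {−4, ..., 4}. For each x_0, f_y(x_0, y) is a polynomial in y; find its integer roots y ∈ {−4, ..., 4}, then test f_x and f at those candidates.
  x = -4: f_y(-4, y) = 6*y - 5; no integer root y with |y| ≤ 4.
  x = -3: f_y(-3, y) = 2*y - 2; vanishes at y ∈ {1}. (-3, 1): f_x = 0, f = 0 — SINGULAR.
  x = -2: f_y(-2, y) = 3 - 2*y; no integer root y with |y| ≤ 4.
  x = -1: f_y(-1, y) = 10 - 6*y; no integer root y with |y| ≤ 4.
  x = 0: f_y(0, y) = 19 - 10*y; no integer root y with |y| ≤ 4.
  x = 1: f_y(1, y) = 30 - 14*y; no integer root y with |y| ≤ 4.
  x = 2: f_y(2, y) = 43 - 18*y; no integer root y with |y| ≤ 4.
  x = 3: f_y(3, y) = 58 - 22*y; no integer root y with |y| ≤ 4.
  x = 4: f_y(4, y) = 75 - 26*y; no integer root y with |y| ≤ 4.
Only singular point on the grid: (-3, 1).
Classify: substitute x = -3 + u, y = 1 + v and expand: f = u**3 + u**2*v - 2*u*v**2 + v**2.
No constant or linear terms (consistent with a singular point). Quadratic part: v**2. Cubic part: u**3 + u**2*v - 2*u*v**2.
The quadratic part v**2 is a perfect square, so there is a single (double) tangent line v = 0, i.e. y = 1. Restricting the cubic part to that line (v = 0) leaves u**3 ≠ 0, so f is not divisible by v and the branch is v² ≈ -u**3 to lowest order — this is a cusp.
Classification: cusp.


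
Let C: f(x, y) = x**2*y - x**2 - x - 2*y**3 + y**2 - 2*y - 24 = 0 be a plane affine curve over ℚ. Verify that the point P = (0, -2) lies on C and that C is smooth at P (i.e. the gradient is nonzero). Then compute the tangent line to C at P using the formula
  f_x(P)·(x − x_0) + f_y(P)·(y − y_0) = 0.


Tangent line at P: -x - 30*y - 60 = 0.

Step 1: f(0, -2) = 0, so P lies on C.
Step 2: partial derivatives
  f_x(x, y) = 2*x*y - 2*x - 1, f_y(x, y) = x**2 - 6*y**2 + 2*y - 2.
  f_x(P) = -1, f_y(P) = -30 (gradient nonzero, so P is smooth).
Step 3: tangent line at P: -1·(x − 0) + -30·(y − -2) = 0.
Expanding: -x - 30*y - 60 = 0.


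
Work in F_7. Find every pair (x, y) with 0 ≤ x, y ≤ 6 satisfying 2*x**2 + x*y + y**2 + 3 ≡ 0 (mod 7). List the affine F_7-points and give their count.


Affine F_7-points: {(0, 2), (0, 5), (1, 1), (1, 5), (2, 1), (2, 4), (3, 0), (3, 4), (4, 0), (4, 3), (5, 3), (5, 6), (6, 2), (6, 6)}; count = 14.

For each of the 49 pairs (x, y) ∈ F_7², evaluate f(x, y) mod 7. Record the zeros.
  x = 0: [0↦3, 1↦4, 2↦0, 3↦5, 4↦5, 5↦0, 6↦4]  zeros at y ∈ {2, 5}
  x = 1: [0↦5, 1↦0, 2↦4, 3↦3, 4↦4, 5↦0, 6↦5]  zeros at y ∈ {1, 5}
  x = 2: [0↦4, 1↦0, 2↦5, 3↦5, 4↦0, 5↦4, 6↦3]  zeros at y ∈ {1, 4}
  x = 3: [0↦0, 1↦4, 2↦3, 3↦4, 4↦0, 5↦5, 6↦5]  zeros at y ∈ {0, 4}
  x = 4: [0↦0, 1↦5, 2↦5, 3↦0, 4↦4, 5↦3, 6↦4]  zeros at y ∈ {0, 3}
  x = 5: [0↦4, 1↦3, 2↦4, 3↦0, 4↦5, 5↦5, 6↦0]  zeros at y ∈ {3, 6}
  x = 6: [0↦5, 1↦5, 2↦0, 3↦4, 4↦3, 5↦4, 6↦0]  zeros at y ∈ {2, 6}
Collecting zeros: affine points = {(0, 2), (0, 5), (1, 1), (1, 5), (2, 1), (2, 4), (3, 0), (3, 4), (4, 0), (4, 3), (5, 3), (5, 6), (6, 2), (6, 6)}.
Total count |C(F_7)_aff| = 14.


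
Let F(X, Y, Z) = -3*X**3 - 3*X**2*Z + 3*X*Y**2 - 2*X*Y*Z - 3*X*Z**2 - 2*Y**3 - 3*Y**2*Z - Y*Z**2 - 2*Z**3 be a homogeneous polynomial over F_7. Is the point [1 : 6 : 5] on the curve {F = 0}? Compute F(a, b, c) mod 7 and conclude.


F(1,6,5) ≡ 4 (mod 7); P is NOT on the curve.

Evaluate F(1, 6, 5) term-by-term (mod 7).
  -3*X**3 ↦ -3·1·1·1 = -3
  -3*X**2*Z ↦ -3·1·1·5 = -15
  3*X*Y**2 ↦ 3·1·36·1 = 108
  -2*X*Y*Z ↦ -2·1·6·5 = -60
  -3*X*Z**2 ↦ -3·1·1·25 = -75
  -2*Y**3 ↦ -2·1·216·1 = -432
  -3*Y**2*Z ↦ -3·1·36·5 = -540
  -Y*Z**2 ↦ -1·1·6·25 = -150
  -2*Z**3 ↦ -2·1·1·125 = -250
Sum: F(1, 6, 5) = (-3) + (-15) + (108) + (-60) + (-75) + (-432) + (-540) + (-150) + (-250) = -1417.
Reducing mod 7: -1417 ≡ 4 (mod 7).
Since F(a, b, c) ≡ 4 ≠ 0 (mod 7), P does NOT lie on the curve.


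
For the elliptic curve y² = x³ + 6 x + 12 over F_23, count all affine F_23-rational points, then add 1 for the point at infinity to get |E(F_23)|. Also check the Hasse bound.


Affine points = {(0, 9), (0, 14), (2, 3), (2, 20), (4, 10), (4, 13), (5, 11), (5, 12), (7, 11), (7, 12), (9, 6), (9, 17), (11, 11), (11, 12), (12, 8), (12, 15), (15, 2), (15, 21), (16, 8), (16, 15), (17, 6), (17, 17), (18, 8), (18, 15), (19, 4), (19, 19), (20, 6), (20, 17)}; affine count = 28; |E(F_23)| = 29.

Discriminant check: Δ ∝ 4a³ + 27b² = 4·6³ + 27·12² = 4·216 + 27·144 ≡ 14 (mod 23). Nonzero ⇒ E is nonsingular.
For each x ∈ F_23, compute rhs = x³ + 6·x + 12 mod 23, then count y ∈ F_23 with y² ≡ rhs.
  x = 0: rhs = 12, matching y values: 9, 14 (2 points).
  x = 1: rhs = 19, matching y values: none (0 points).
  x = 2: rhs = 9, matching y values: 3, 20 (2 points).
  x = 3: rhs = 11, matching y values: none (0 points).
  x = 4: rhs = 8, matching y values: 10, 13 (2 points).
  x = 5: rhs = 6, matching y values: 11, 12 (2 points).
  x = 6: rhs = 11, matching y values: none (0 points).
  x = 7: rhs = 6, matching y values: 11, 12 (2 points).
  x = 8: rhs = 20, matching y values: none (0 points).
  x = 9: rhs = 13, matching y values: 6, 17 (2 points).
  x = 10: rhs = 14, matching y values: none (0 points).
  x = 11: rhs = 6, matching y values: 11, 12 (2 points).
  x = 12: rhs = 18, matching y values: 8, 15 (2 points).
  x = 13: rhs = 10, matching y values: none (0 points).
  x = 14: rhs = 11, matching y values: none (0 points).
  x = 15: rhs = 4, matching y values: 2, 21 (2 points).
  x = 16: rhs = 18, matching y values: 8, 15 (2 points).
  x = 17: rhs = 13, matching y values: 6, 17 (2 points).
  x = 18: rhs = 18, matching y values: 8, 15 (2 points).
  x = 19: rhs = 16, matching y values: 4, 19 (2 points).
  x = 20: rhs = 13, matching y values: 6, 17 (2 points).
  x = 21: rhs = 15, matching y values: none (0 points).
  x = 22: rhs = 5, matching y values: none (0 points).
Total affine count: 28.
Full point count |E(F_23)| = 28 + 1 = 29.
Hasse bound: |29 − (23+1)| = |5| = 5 ≤ 2√23 ≈ 9.5917 ✓.


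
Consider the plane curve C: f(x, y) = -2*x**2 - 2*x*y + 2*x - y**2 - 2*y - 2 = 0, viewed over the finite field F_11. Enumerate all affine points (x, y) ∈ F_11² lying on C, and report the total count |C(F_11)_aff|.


Affine F_11-points: {(2, 2), (2, 3), (5, 1), (5, 9), (6, 1), (6, 7), (7, 3), (8, 2), (9, 4), (9, 9), (10, 4), (10, 7)}; count = 12.

For each of the 121 pairs (x, y) ∈ F_11², evaluate f(x, y) mod 11. Record the zeros.
  x = 0: [0↦9, 1↦6, 2↦1, 3↦5, 4↦7, 5↦7, 6↦5, 7↦1, 8↦6, 9↦9, 10↦10]  zeros at y ∈ ∅
  x = 1: [0↦9, 1↦4, 2↦8, 3↦10, 4↦10, 5↦8, 6↦4, 7↦9, 8↦1, 9↦2, 10↦1]  zeros at y ∈ ∅
  x = 2: [0↦5, 1↦9, 2↦0, 3↦0, 4↦9, 5↦5, 6↦10, 7↦2, 8↦3, 9↦2, 10↦10]  zeros at y ∈ {2, 3}
  x = 3: [0↦8, 1↦10, 2↦10, 3↦8, 4↦4, 5↦9, 6↦1, 7↦2, 8↦1, 9↦9, 10↦4]  zeros at y ∈ ∅
  x = 4: [0↦7, 1↦7, 2↦5, 3↦1, 4↦6, 5↦9, 6↦10, 7↦9, 8↦6, 9↦1, 10↦5]  zeros at y ∈ ∅
  x = 5: [0↦2, 1↦0, 2↦7, 3↦1, 4↦4, 5↦5, 6↦4, 7↦1, 8↦7, 9↦0, 10↦2]  zeros at y ∈ {1, 9}
  x = 6: [0↦4, 1↦0, 2↦5, 3↦8, 4↦9, 5↦8, 6↦5, 7↦0, 8↦4, 9↦6, 10↦6]  zeros at y ∈ {1, 7}
  x = 7: [0↦2, 1↦7, 2↦10, 3↦0, 4↦10, 5↦7, 6↦2, 7↦6, 8↦8, 9↦8, 10↦6]  zeros at y ∈ {3}
  x = 8: [0↦7, 1↦10, 2↦0, 3↦10, 4↦7, 5↦2, 6↦6, 7↦8, 8↦8, 9↦6, 10↦2]  zeros at y ∈ {2}
  x = 9: [0↦8, 1↦9, 2↦8, 3↦5, 4↦0, 5↦4, 6↦6, 7↦6, 8↦4, 9↦0, 10↦5]  zeros at y ∈ {4, 9}
  x = 10: [0↦5, 1↦4, 2↦1, 3↦7, 4↦0, 5↦2, 6↦2, 7↦0, 8↦7, 9↦1, 10↦4]  zeros at y ∈ {4, 7}
Collecting zeros: affine points = {(2, 2), (2, 3), (5, 1), (5, 9), (6, 1), (6, 7), (7, 3), (8, 2), (9, 4), (9, 9), (10, 4), (10, 7)}.
Total count |C(F_11)_aff| = 12.


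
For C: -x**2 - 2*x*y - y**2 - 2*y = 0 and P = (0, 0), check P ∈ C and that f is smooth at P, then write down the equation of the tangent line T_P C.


Tangent line at P: -2*y = 0.

Step 1: f(0, 0) = 0, so P lies on C.
Step 2: partial derivatives
  f_x(x, y) = -2*x - 2*y, f_y(x, y) = -2*x - 2*y - 2.
  f_x(P) = 0, f_y(P) = -2 (gradient nonzero, so P is smooth).
Step 3: tangent line at P: 0·(x − 0) + -2·(y − 0) = 0.
Expanding: -2*y = 0.


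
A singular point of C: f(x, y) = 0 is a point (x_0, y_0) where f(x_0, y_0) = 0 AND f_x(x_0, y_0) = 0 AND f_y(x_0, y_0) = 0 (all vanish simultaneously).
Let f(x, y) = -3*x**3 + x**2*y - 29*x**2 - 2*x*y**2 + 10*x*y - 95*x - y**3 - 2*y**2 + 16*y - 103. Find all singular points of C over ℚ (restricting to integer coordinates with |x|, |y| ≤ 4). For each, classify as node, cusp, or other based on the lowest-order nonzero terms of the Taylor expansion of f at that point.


Singular points: {(-3, 1)}; classification: node.

Compute partial derivatives:
  f_x = -9*x**2 + 2*x*y - 58*x - 2*y**2 + 10*y - 95.
  f_y = x**2 - 4*x*y + 10*x - 3*y**2 - 4*y + 16.
Scan x_0 ∈ {−4, ..., 4}. For each x_0, f_y(x_0, y) is a polynomial in y; find its integer roots y ∈ {−4, ..., 4}, then test f_x and f at those candidates.
  x = -4: f_y(-4, y) = -3*y**2 + 12*y - 8; no integer root y with |y| ≤ 4.
  x = -3: f_y(-3, y) = -3*y**2 + 8*y - 5; vanishes at y ∈ {1}. (-3, 1): f_x = 0, f = 0 — SINGULAR.
  x = -2: f_y(-2, y) = -3*y**2 + 4*y; vanishes at y ∈ {0}. (-2, 0): f_x = -15 ≠ 0.
  x = -1: f_y(-1, y) = 7 - 3*y**2; no integer root y with |y| ≤ 4.
  x = 0: f_y(0, y) = -3*y**2 - 4*y + 16; no integer root y with |y| ≤ 4.
  x = 1: f_y(1, y) = -3*y**2 - 8*y + 27; no integer root y with |y| ≤ 4.
  x = 2: f_y(2, y) = -3*y**2 - 12*y + 40; no integer root y with |y| ≤ 4.
  x = 3: f_y(3, y) = -3*y**2 - 16*y + 55; no integer root y with |y| ≤ 4.
  x = 4: f_y(4, y) = -3*y**2 - 20*y + 72; no integer root y with |y| ≤ 4.
Only singular point on the grid: (-3, 1).
Classify: substitute x = -3 + u, y = 1 + v and expand: f = -3*u**3 + u**2*v - u**2 - 2*u*v**2 - v**3 + v**2.
No constant or linear terms (consistent with a singular point). Quadratic part: -u**2 + v**2. Cubic part: -3*u**3 + u**2*v - 2*u*v**2 - v**3.
The quadratic part v**2 - u**2 = (v − u)(v + u) splits into two distinct linear factors, so there are two distinct tangent lines y − 1 = ±(x − -3) — this is a node (ordinary double point).
Classification: node.


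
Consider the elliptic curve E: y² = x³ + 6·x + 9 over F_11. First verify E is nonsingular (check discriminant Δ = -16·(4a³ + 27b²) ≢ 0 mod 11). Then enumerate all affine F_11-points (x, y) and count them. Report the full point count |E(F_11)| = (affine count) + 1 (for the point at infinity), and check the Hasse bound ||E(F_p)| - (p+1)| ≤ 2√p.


Affine points = {(0, 3), (0, 8), (1, 4), (1, 7), (4, 3), (4, 8), (7, 3), (7, 8), (9, 0)}; affine count = 9; |E(F_11)| = 10.

Discriminant check: Δ ∝ 4a³ + 27b² = 4·6³ + 27·9² = 4·216 + 27·81 ≡ 4 (mod 11). Nonzero ⇒ E is nonsingular.
For each x ∈ F_11, compute rhs = x³ + 6·x + 9 mod 11, then count y ∈ F_11 with y² ≡ rhs.
  x = 0: rhs = 9, matching y values: 3, 8 (2 points).
  x = 1: rhs = 5, matching y values: 4, 7 (2 points).
  x = 2: rhs = 7, matching y values: none (0 points).
  x = 3: rhs = 10, matching y values: none (0 points).
  x = 4: rhs = 9, matching y values: 3, 8 (2 points).
  x = 5: rhs = 10, matching y values: none (0 points).
  x = 6: rhs = 8, matching y values: none (0 points).
  x = 7: rhs = 9, matching y values: 3, 8 (2 points).
  x = 8: rhs = 8, matching y values: none (0 points).
  x = 9: rhs = 0, matching y values: 0 (1 points).
  x = 10: rhs = 2, matching y values: none (0 points).
Total affine count: 9.
Full point count |E(F_11)| = 9 + 1 = 10.
Hasse bound: |10 − (11+1)| = |-2| = 2 ≤ 2√11 ≈ 6.6332 ✓.


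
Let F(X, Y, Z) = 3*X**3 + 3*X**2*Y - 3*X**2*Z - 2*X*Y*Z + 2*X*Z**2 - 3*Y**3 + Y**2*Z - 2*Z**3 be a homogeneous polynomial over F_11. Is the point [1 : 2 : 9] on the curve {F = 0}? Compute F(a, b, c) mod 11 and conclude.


F(1,2,9) ≡ 4 (mod 11); P is NOT on the curve.

Evaluate F(1, 2, 9) term-by-term (mod 11).
  3*X**3 ↦ 3·1·1·1 = 3
  3*X**2*Y ↦ 3·1·2·1 = 6
  -3*X**2*Z ↦ -3·1·1·9 = -27
  -2*X*Y*Z ↦ -2·1·2·9 = -36
  2*X*Z**2 ↦ 2·1·1·81 = 162
  -3*Y**3 ↦ -3·1·8·1 = -24
  Y**2*Z ↦ 1·1·4·9 = 36
  -2*Z**3 ↦ -2·1·1·729 = -1458
Sum: F(1, 2, 9) = (3) + (6) + (-27) + (-36) + (162) + (-24) + (36) + (-1458) = -1338.
Reducing mod 11: -1338 ≡ 4 (mod 11).
Since F(a, b, c) ≡ 4 ≠ 0 (mod 11), P does NOT lie on the curve.


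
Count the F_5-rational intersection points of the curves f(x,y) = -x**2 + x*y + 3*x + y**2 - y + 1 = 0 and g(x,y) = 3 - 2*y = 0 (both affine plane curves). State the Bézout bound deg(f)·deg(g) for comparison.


Common zeros: {(3, 4), (4, 4)}; count = 2; Bézout bound = 2.

deg(f) = 2, deg(g) = 1, so Bézout bound = 2.
Scan x ∈ F_5. For each x, list the y ∈ F_5 with f(x, y) ≡ 0 and those with g(x, y) ≡ 0 (mod 5); the common zeros in that column are the intersection.
  x = 0: f ≡ 0 at y ∈ ∅; g ≡ 0 at y ∈ {4}; common: ∅.
  x = 1: f ≡ 0 at y ∈ ∅; g ≡ 0 at y ∈ {4}; common: ∅.
  x = 2: f ≡ 0 at y ∈ {1, 3}; g ≡ 0 at y ∈ {4}; common: ∅.
  x = 3: f ≡ 0 at y ∈ {4}; g ≡ 0 at y ∈ {4}; common: {4}.
  x = 4: f ≡ 0 at y ∈ {3, 4}; g ≡ 0 at y ∈ {4}; common: {4}.
Collecting: common zeros = {(3, 4), (4, 4)}, so the count is 2.
Comparison with the Bézout bound: 2 ≤ 2 = deg(f)·deg(g), as expected for curves with no common component (the bound is attained).


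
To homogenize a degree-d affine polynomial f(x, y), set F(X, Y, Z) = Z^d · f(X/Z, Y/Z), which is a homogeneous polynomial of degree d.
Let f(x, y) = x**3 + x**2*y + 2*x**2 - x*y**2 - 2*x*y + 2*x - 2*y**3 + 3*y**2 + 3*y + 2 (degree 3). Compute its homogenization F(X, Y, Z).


F(X, Y, Z) = X**3 + X**2*Y + 2*X**2*Z - X*Y**2 - 2*X*Y*Z + 2*X*Z**2 - 2*Y**3 + 3*Y**2*Z + 3*Y*Z**2 + 2*Z**3

deg(f) = 3.
Substitute x = X/Z, y = Y/Z into f, then multiply by Z^3.
  monomial 1·x^3·y^0 ↦ 1·X^3·Y^0·Z^0.
  monomial 1·x^2·y^1 ↦ 1·X^2·Y^1·Z^0.
  monomial 2·x^2·y^0 ↦ 2·X^2·Y^0·Z^1.
  monomial -1·x^1·y^2 ↦ -1·X^1·Y^2·Z^0.
  monomial -2·x^1·y^1 ↦ -2·X^1·Y^1·Z^1.
  monomial 2·x^1·y^0 ↦ 2·X^1·Y^0·Z^2.
  monomial -2·x^0·y^3 ↦ -2·X^0·Y^3·Z^0.
  monomial 3·x^0·y^2 ↦ 3·X^0·Y^2·Z^1.
  monomial 3·x^0·y^1 ↦ 3·X^0·Y^1·Z^2.
  monomial 2·x^0·y^0 ↦ 2·X^0·Y^0·Z^3.
Collecting: F(X, Y, Z) = X**3 + X**2*Y + 2*X**2*Z - X*Y**2 - 2*X*Y*Z + 2*X*Z**2 - 2*Y**3 + 3*Y**2*Z + 3*Y*Z**2 + 2*Z**3.


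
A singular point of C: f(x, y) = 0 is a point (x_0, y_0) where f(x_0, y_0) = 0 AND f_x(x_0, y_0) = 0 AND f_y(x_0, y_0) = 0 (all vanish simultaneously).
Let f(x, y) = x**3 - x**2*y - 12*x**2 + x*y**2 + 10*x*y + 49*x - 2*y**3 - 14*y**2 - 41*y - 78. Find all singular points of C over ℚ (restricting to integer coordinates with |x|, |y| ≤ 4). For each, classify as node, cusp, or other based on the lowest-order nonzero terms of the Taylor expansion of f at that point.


Singular points: {(3, -2)}; classification: node.

Compute partial derivatives:
  f_x = 3*x**2 - 2*x*y - 24*x + y**2 + 10*y + 49.
  f_y = -x**2 + 2*x*y + 10*x - 6*y**2 - 28*y - 41.
Scan x_0 ∈ {−4, ..., 4}. For each x_0, f_y(x_0, y) is a polynomial in y; find its integer roots y ∈ {−4, ..., 4}, then test f_x and f at those candidates.
  x = -4: f_y(-4, y) = -6*y**2 - 36*y - 97; no integer root y with |y| ≤ 4.
  x = -3: f_y(-3, y) = -6*y**2 - 34*y - 80; no integer root y with |y| ≤ 4.
  x = -2: f_y(-2, y) = -6*y**2 - 32*y - 65; no integer root y with |y| ≤ 4.
  x = -1: f_y(-1, y) = -6*y**2 - 30*y - 52; no integer root y with |y| ≤ 4.
  x = 0: f_y(0, y) = -6*y**2 - 28*y - 41; no integer root y with |y| ≤ 4.
  x = 1: f_y(1, y) = -6*y**2 - 26*y - 32; no integer root y with |y| ≤ 4.
  x = 2: f_y(2, y) = -6*y**2 - 24*y - 25; no integer root y with |y| ≤ 4.
  x = 3: f_y(3, y) = -6*y**2 - 22*y - 20; vanishes at y ∈ {-2}. (3, -2): f_x = 0, f = 0 — SINGULAR.
  x = 4: f_y(4, y) = -6*y**2 - 20*y - 17; no integer root y with |y| ≤ 4.
Only singular point on the grid: (3, -2).
Classify: substitute x = 3 + u, y = -2 + v and expand: f = u**3 - u**2*v - u**2 + u*v**2 - 2*v**3 + v**2.
No constant or linear terms (consistent with a singular point). Quadratic part: -u**2 + v**2. Cubic part: u**3 - u**2*v + u*v**2 - 2*v**3.
The quadratic part v**2 - u**2 = (v − u)(v + u) splits into two distinct linear factors, so there are two distinct tangent lines y − -2 = ±(x − 3) — this is a node (ordinary double point).
Classification: node.


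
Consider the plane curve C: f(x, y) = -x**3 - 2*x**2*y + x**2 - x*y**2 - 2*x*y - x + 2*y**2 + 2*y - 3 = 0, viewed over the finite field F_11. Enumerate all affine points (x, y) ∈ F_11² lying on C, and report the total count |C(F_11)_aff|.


Affine F_11-points: {(1, 5), (1, 8), (2, 9), (3, 3), (3, 8), (4, 0), (4, 3), (5, 5), (6, 1), (6, 6), (7, 5), (7, 6), (9, 0), (9, 6), (10, 0), (10, 3)}; count = 16.

For each of the 121 pairs (x, y) ∈ F_11², evaluate f(x, y) mod 11. Record the zeros.
  x = 0: [0↦8, 1↦1, 2↦9, 3↦10, 4↦4, 5↦2, 6↦4, 7↦10, 8↦9, 9↦1, 10↦8]  zeros at y ∈ ∅
  x = 1: [0↦7, 1↦6, 2↦7, 3↦10, 4↦4, 5↦0, 6↦9, 7↦9, 8↦0, 9↦4, 10↦10]  zeros at y ∈ {5, 8}
  x = 2: [0↦2, 1↦3, 2↦4, 3↦5, 4↦6, 5↦7, 6↦8, 7↦9, 8↦10, 9↦0, 10↦1]  zeros at y ∈ {9}
  x = 3: [0↦9, 1↦8, 2↦5, 3↦0, 4↦4, 5↦6, 6↦6, 7↦4, 8↦0, 9↦5, 10↦8]  zeros at y ∈ {3, 8}
  x = 4: [0↦0, 1↦4, 2↦4, 3↦0, 4↦3, 5↦2, 6↦8, 7↦10, 8↦8, 9↦2, 10↦3]  zeros at y ∈ {0, 3}
  x = 5: [0↦2, 1↦7, 2↦6, 3↦10, 4↦8, 5↦0, 6↦8, 7↦10, 8↦6, 9↦7, 10↦2]  zeros at y ∈ {5}
  x = 6: [0↦9, 1↦0, 2↦5, 3↦2, 4↦2, 5↦5, 6↦0, 7↦9, 8↦10, 9↦3, 10↦10]  zeros at y ∈ {1, 6}
  x = 7: [0↦4, 1↦10, 2↦6, 3↦3, 4↦1, 5↦0, 6↦0, 7↦1, 8↦3, 9↦6, 10↦10]  zeros at y ∈ {5, 6}
  x = 8: [0↦3, 1↦9, 2↦3, 3↦7, 4↦10, 5↦1, 6↦2, 7↦2, 8↦1, 9↦10, 10↦7]  zeros at y ∈ ∅
  x = 9: [0↦0, 1↦2, 2↦1, 3↦8, 4↦1, 5↦2, 6↦0, 7↦6, 8↦9, 9↦9, 10↦6]  zeros at y ∈ {0, 6}
  x = 10: [0↦0, 1↦5, 2↦5, 3↦0, 4↦1, 5↦8, 6↦10, 7↦7, 8↦10, 9↦8, 10↦1]  zeros at y ∈ {0, 3}
Collecting zeros: affine points = {(1, 5), (1, 8), (2, 9), (3, 3), (3, 8), (4, 0), (4, 3), (5, 5), (6, 1), (6, 6), (7, 5), (7, 6), (9, 0), (9, 6), (10, 0), (10, 3)}.
Total count |C(F_11)_aff| = 16.


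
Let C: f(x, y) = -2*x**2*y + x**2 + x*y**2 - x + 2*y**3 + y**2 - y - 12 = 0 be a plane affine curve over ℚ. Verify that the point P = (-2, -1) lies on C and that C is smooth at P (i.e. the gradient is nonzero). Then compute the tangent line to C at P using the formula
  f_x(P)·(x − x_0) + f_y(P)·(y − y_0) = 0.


Tangent line at P: -12*x - y - 25 = 0.

Step 1: f(-2, -1) = 0, so P lies on C.
Step 2: partial derivatives
  f_x(x, y) = -4*x*y + 2*x + y**2 - 1, f_y(x, y) = -2*x**2 + 2*x*y + 6*y**2 + 2*y - 1.
  f_x(P) = -12, f_y(P) = -1 (gradient nonzero, so P is smooth).
Step 3: tangent line at P: -12·(x − -2) + -1·(y − -1) = 0.
Expanding: -12*x - y - 25 = 0.


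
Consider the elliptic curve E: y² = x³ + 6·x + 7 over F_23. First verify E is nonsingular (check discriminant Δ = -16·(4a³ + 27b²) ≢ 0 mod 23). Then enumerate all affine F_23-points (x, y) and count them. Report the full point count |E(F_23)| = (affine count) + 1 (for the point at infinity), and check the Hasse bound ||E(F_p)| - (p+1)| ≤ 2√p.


Affine points = {(2, 2), (2, 21), (3, 11), (3, 12), (4, 7), (4, 16), (5, 1), (5, 22), (6, 11), (6, 12), (7, 1), (7, 22), (9, 10), (9, 13), (10, 3), (10, 20), (11, 1), (11, 22), (12, 6), (12, 17), (14, 11), (14, 12), (16, 6), (16, 17), (17, 10), (17, 13), (18, 6), (18, 17), (20, 10), (20, 13), (22, 0)}; affine count = 31; |E(F_23)| = 32.

Discriminant check: Δ ∝ 4a³ + 27b² = 4·6³ + 27·7² = 4·216 + 27·49 ≡ 2 (mod 23). Nonzero ⇒ E is nonsingular.
For each x ∈ F_23, compute rhs = x³ + 6·x + 7 mod 23, then count y ∈ F_23 with y² ≡ rhs.
  x = 0: rhs = 7, matching y values: none (0 points).
  x = 1: rhs = 14, matching y values: none (0 points).
  x = 2: rhs = 4, matching y values: 2, 21 (2 points).
  x = 3: rhs = 6, matching y values: 11, 12 (2 points).
  x = 4: rhs = 3, matching y values: 7, 16 (2 points).
  x = 5: rhs = 1, matching y values: 1, 22 (2 points).
  x = 6: rhs = 6, matching y values: 11, 12 (2 points).
  x = 7: rhs = 1, matching y values: 1, 22 (2 points).
  x = 8: rhs = 15, matching y values: none (0 points).
  x = 9: rhs = 8, matching y values: 10, 13 (2 points).
  x = 10: rhs = 9, matching y values: 3, 20 (2 points).
  x = 11: rhs = 1, matching y values: 1, 22 (2 points).
  x = 12: rhs = 13, matching y values: 6, 17 (2 points).
  x = 13: rhs = 5, matching y values: none (0 points).
  x = 14: rhs = 6, matching y values: 11, 12 (2 points).
  x = 15: rhs = 22, matching y values: none (0 points).
  x = 16: rhs = 13, matching y values: 6, 17 (2 points).
  x = 17: rhs = 8, matching y values: 10, 13 (2 points).
  x = 18: rhs = 13, matching y values: 6, 17 (2 points).
  x = 19: rhs = 11, matching y values: none (0 points).
  x = 20: rhs = 8, matching y values: 10, 13 (2 points).
  x = 21: rhs = 10, matching y values: none (0 points).
  x = 22: rhs = 0, matching y values: 0 (1 points).
Total affine count: 31.
Full point count |E(F_23)| = 31 + 1 = 32.
Hasse bound: |32 − (23+1)| = |8| = 8 ≤ 2√23 ≈ 9.5917 ✓.


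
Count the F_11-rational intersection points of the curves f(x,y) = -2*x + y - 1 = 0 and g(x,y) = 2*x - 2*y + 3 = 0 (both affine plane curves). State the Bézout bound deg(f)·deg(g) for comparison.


Common zeros: {(6, 2)}; count = 1; Bézout bound = 1.

deg(f) = 1, deg(g) = 1, so Bézout bound = 1.
Scan x ∈ F_11. For each x, list the y ∈ F_11 with f(x, y) ≡ 0 and those with g(x, y) ≡ 0 (mod 11); the common zeros in that column are the intersection.
  x = 0: f ≡ 0 at y ∈ {1}; g ≡ 0 at y ∈ {7}; common: ∅.
  x = 1: f ≡ 0 at y ∈ {3}; g ≡ 0 at y ∈ {8}; common: ∅.
  x = 2: f ≡ 0 at y ∈ {5}; g ≡ 0 at y ∈ {9}; common: ∅.
  x = 3: f ≡ 0 at y ∈ {7}; g ≡ 0 at y ∈ {10}; common: ∅.
  x = 4: f ≡ 0 at y ∈ {9}; g ≡ 0 at y ∈ {0}; common: ∅.
  x = 5: f ≡ 0 at y ∈ {0}; g ≡ 0 at y ∈ {1}; common: ∅.
  x = 6: f ≡ 0 at y ∈ {2}; g ≡ 0 at y ∈ {2}; common: {2}.
  x = 7: f ≡ 0 at y ∈ {4}; g ≡ 0 at y ∈ {3}; common: ∅.
  x = 8: f ≡ 0 at y ∈ {6}; g ≡ 0 at y ∈ {4}; common: ∅.
  x = 9: f ≡ 0 at y ∈ {8}; g ≡ 0 at y ∈ {5}; common: ∅.
  x = 10: f ≡ 0 at y ∈ {10}; g ≡ 0 at y ∈ {6}; common: ∅.
Collecting: common zeros = {(6, 2)}, so the count is 1.
Comparison with the Bézout bound: 1 ≤ 1 = deg(f)·deg(g), as expected for curves with no common component (the bound is attained).


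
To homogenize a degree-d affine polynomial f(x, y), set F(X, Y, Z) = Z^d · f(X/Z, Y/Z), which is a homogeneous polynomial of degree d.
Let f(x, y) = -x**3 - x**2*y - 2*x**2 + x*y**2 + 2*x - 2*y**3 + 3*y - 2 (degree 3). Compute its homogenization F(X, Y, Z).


F(X, Y, Z) = -X**3 - X**2*Y - 2*X**2*Z + X*Y**2 + 2*X*Z**2 - 2*Y**3 + 3*Y*Z**2 - 2*Z**3

deg(f) = 3.
Substitute x = X/Z, y = Y/Z into f, then multiply by Z^3.
  monomial -1·x^3·y^0 ↦ -1·X^3·Y^0·Z^0.
  monomial -1·x^2·y^1 ↦ -1·X^2·Y^1·Z^0.
  monomial -2·x^2·y^0 ↦ -2·X^2·Y^0·Z^1.
  monomial 1·x^1·y^2 ↦ 1·X^1·Y^2·Z^0.
  monomial 2·x^1·y^0 ↦ 2·X^1·Y^0·Z^2.
  monomial -2·x^0·y^3 ↦ -2·X^0·Y^3·Z^0.
  monomial 3·x^0·y^1 ↦ 3·X^0·Y^1·Z^2.
  monomial -2·x^0·y^0 ↦ -2·X^0·Y^0·Z^3.
Collecting: F(X, Y, Z) = -X**3 - X**2*Y - 2*X**2*Z + X*Y**2 + 2*X*Z**2 - 2*Y**3 + 3*Y*Z**2 - 2*Z**3.


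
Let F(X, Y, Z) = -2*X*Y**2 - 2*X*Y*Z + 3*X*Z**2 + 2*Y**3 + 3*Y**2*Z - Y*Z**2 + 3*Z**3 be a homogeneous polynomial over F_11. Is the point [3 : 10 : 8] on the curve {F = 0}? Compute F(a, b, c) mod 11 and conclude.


F(3,10,8) ≡ 7 (mod 11); P is NOT on the curve.

Evaluate F(3, 10, 8) term-by-term (mod 11).
  -2*X*Y**2 ↦ -2·3·100·1 = -600
  -2*X*Y*Z ↦ -2·3·10·8 = -480
  3*X*Z**2 ↦ 3·3·1·64 = 576
  2*Y**3 ↦ 2·1·1000·1 = 2000
  3*Y**2*Z ↦ 3·1·100·8 = 2400
  -Y*Z**2 ↦ -1·1·10·64 = -640
  3*Z**3 ↦ 3·1·1·512 = 1536
Sum: F(3, 10, 8) = (-600) + (-480) + (576) + (2000) + (2400) + (-640) + (1536) = 4792.
Reducing mod 11: 4792 ≡ 7 (mod 11).
Since F(a, b, c) ≡ 7 ≠ 0 (mod 11), P does NOT lie on the curve.


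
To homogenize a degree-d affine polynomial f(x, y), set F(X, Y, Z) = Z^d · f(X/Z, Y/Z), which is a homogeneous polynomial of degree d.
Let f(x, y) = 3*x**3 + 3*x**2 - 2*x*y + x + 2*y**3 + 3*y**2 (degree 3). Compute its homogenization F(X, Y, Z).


F(X, Y, Z) = 3*X**3 + 3*X**2*Z - 2*X*Y*Z + X*Z**2 + 2*Y**3 + 3*Y**2*Z

deg(f) = 3.
Substitute x = X/Z, y = Y/Z into f, then multiply by Z^3.
  monomial 3·x^3·y^0 ↦ 3·X^3·Y^0·Z^0.
  monomial 3·x^2·y^0 ↦ 3·X^2·Y^0·Z^1.
  monomial -2·x^1·y^1 ↦ -2·X^1·Y^1·Z^1.
  monomial 1·x^1·y^0 ↦ 1·X^1·Y^0·Z^2.
  monomial 2·x^0·y^3 ↦ 2·X^0·Y^3·Z^0.
  monomial 3·x^0·y^2 ↦ 3·X^0·Y^2·Z^1.
Collecting: F(X, Y, Z) = 3*X**3 + 3*X**2*Z - 2*X*Y*Z + X*Z**2 + 2*Y**3 + 3*Y**2*Z.


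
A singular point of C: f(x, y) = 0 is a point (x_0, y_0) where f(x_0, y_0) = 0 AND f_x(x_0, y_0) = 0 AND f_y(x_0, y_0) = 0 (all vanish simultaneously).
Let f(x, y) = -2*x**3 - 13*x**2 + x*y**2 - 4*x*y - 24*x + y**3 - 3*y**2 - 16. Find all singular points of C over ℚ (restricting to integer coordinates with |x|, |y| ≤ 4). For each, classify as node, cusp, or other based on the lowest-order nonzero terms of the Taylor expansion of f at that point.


Singular points: {(-2, 2)}; classification: node.

Compute partial derivatives:
  f_x = -6*x**2 - 26*x + y**2 - 4*y - 24.
  f_y = 2*x*y - 4*x + 3*y**2 - 6*y.
Scan x_0 ∈ {−4, ..., 4}. For each x_0, f_y(x_0, y) is a polynomial in y; find its integer roots y ∈ {−4, ..., 4}, then test f_x and f at those candidates.
  x = -4: f_y(-4, y) = 3*y**2 - 14*y + 16; vanishes at y ∈ {2}. (-4, 2): f_x = -20 ≠ 0.
  x = -3: f_y(-3, y) = 3*y**2 - 12*y + 12; vanishes at y ∈ {2}. (-3, 2): f_x = -4 ≠ 0.
  x = -2: f_y(-2, y) = 3*y**2 - 10*y + 8; vanishes at y ∈ {2}. (-2, 2): f_x = 0, f = 0 — SINGULAR.
  x = -1: f_y(-1, y) = 3*y**2 - 8*y + 4; vanishes at y ∈ {2}. (-1, 2): f_x = -8 ≠ 0.
  x = 0: f_y(0, y) = 3*y**2 - 6*y; vanishes at y ∈ {0, 2}. (0, 0): f_x = -24 ≠ 0; (0, 2): f_x = -28 ≠ 0.
  x = 1: f_y(1, y) = 3*y**2 - 4*y - 4; vanishes at y ∈ {2}. (1, 2): f_x = -60 ≠ 0.
  x = 2: f_y(2, y) = 3*y**2 - 2*y - 8; vanishes at y ∈ {2}. (2, 2): f_x = -104 ≠ 0.
  x = 3: f_y(3, y) = 3*y**2 - 12; vanishes at y ∈ {-2, 2}. (3, -2): f_x = -144 ≠ 0; (3, 2): f_x = -160 ≠ 0.
  x = 4: f_y(4, y) = 3*y**2 + 2*y - 16; vanishes at y ∈ {2}. (4, 2): f_x = -228 ≠ 0.
Only singular point on the grid: (-2, 2).
Classify: substitute x = -2 + u, y = 2 + v and expand: f = -2*u**3 - u**2 + u*v**2 + v**3 + v**2.
No constant or linear terms (consistent with a singular point). Quadratic part: -u**2 + v**2. Cubic part: -2*u**3 + u*v**2 + v**3.
The quadratic part v**2 - u**2 = (v − u)(v + u) splits into two distinct linear factors, so there are two distinct tangent lines y − 2 = ±(x − -2) — this is a node (ordinary double point).
Classification: node.


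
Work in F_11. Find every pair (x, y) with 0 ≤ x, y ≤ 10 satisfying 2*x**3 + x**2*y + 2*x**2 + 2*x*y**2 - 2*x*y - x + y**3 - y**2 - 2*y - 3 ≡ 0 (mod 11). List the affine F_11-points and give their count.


Affine F_11-points: {(0, 6), (0, 8), (0, 9), (1, 0), (2, 5), (2, 7), (3, 0), (6, 0), (8, 3), (8, 7), (8, 8), (9, 8)}; count = 12.

For each of the 121 pairs (x, y) ∈ F_11², evaluate f(x, y) mod 11. Record the zeros.
  x = 0: [0↦8, 1↦6, 2↦8, 3↦9, 4↦4, 5↦10, 6↦0, 7↦2, 8↦0, 9↦0, 10↦8]  zeros at y ∈ {6, 8, 9}
  x = 1: [0↦0, 1↦10, 2↦6, 3↦5, 4↦2, 5↦3, 6↦3, 7↦8, 8↦2, 9↦2, 10↦3]  zeros at y ∈ {0}
  x = 2: [0↦8, 1↦10, 2↦2, 3↦1, 4↦2, 5↦0, 6↦1, 7↦0, 8↦3, 9↦5, 10↦1]  zeros at y ∈ {5, 7}
  x = 3: [0↦0, 1↦7, 2↦8, 3↦9, 4↦5, 5↦2, 6↦6, 7↦1, 8↦4, 9↦10, 10↦3]  zeros at y ∈ {0}
  x = 4: [0↦10, 1↦2, 2↦3, 3↦8, 4↦1, 5↦10, 6↦8, 7↦1, 8↦6, 9↦7, 10↦10]  zeros at y ∈ ∅
  x = 5: [0↦6, 1↦7, 2↦10, 3↦10, 4↦2, 5↦3, 6↦8, 7↦1, 8↦10, 9↦8, 10↦1]  zeros at y ∈ ∅
  x = 6: [0↦0, 1↦1, 2↦8, 3↦5, 4↦9, 5↦4, 6↦7, 7↦2, 8↦6, 9↦3, 10↦10]  zeros at y ∈ {0}
  x = 7: [0↦4, 1↦7, 2↦9, 3↦5, 4↦1, 5↦3, 6↦6, 7↦5, 8↦6, 9↦4, 10↦5]  zeros at y ∈ ∅
  x = 8: [0↦8, 1↦4, 2↦3, 3↦0, 4↦1, 5↦1, 6↦6, 7↦0, 8↦0, 9↦1, 10↦9]  zeros at y ∈ {3, 7, 8}
  x = 9: [0↦2, 1↦4, 2↦2, 3↦2, 4↦10, 5↦10, 6↦8, 7↦10, 8↦0, 9↦6, 10↦1]  zeros at y ∈ {8}
  x = 10: [0↦9, 1↦8, 2↦7, 3↦1, 4↦7, 5↦9, 6↦2, 7↦3, 8↦7, 9↦9, 10↦4]  zeros at y ∈ ∅
Collecting zeros: affine points = {(0, 6), (0, 8), (0, 9), (1, 0), (2, 5), (2, 7), (3, 0), (6, 0), (8, 3), (8, 7), (8, 8), (9, 8)}.
Total count |C(F_11)_aff| = 12.


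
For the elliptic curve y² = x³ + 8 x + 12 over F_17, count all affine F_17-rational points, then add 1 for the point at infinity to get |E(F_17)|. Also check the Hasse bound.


Affine points = {(1, 2), (1, 15), (2, 6), (2, 11), (6, 2), (6, 15), (10, 2), (10, 15), (12, 0), (13, 1), (13, 16)}; affine count = 11; |E(F_17)| = 12.

Discriminant check: Δ ∝ 4a³ + 27b² = 4·8³ + 27·12² = 4·512 + 27·144 ≡ 3 (mod 17). Nonzero ⇒ E is nonsingular.
For each x ∈ F_17, compute rhs = x³ + 8·x + 12 mod 17, then count y ∈ F_17 with y² ≡ rhs.
  x = 0: rhs = 12, matching y values: none (0 points).
  x = 1: rhs = 4, matching y values: 2, 15 (2 points).
  x = 2: rhs = 2, matching y values: 6, 11 (2 points).
  x = 3: rhs = 12, matching y values: none (0 points).
  x = 4: rhs = 6, matching y values: none (0 points).
  x = 5: rhs = 7, matching y values: none (0 points).
  x = 6: rhs = 4, matching y values: 2, 15 (2 points).
  x = 7: rhs = 3, matching y values: none (0 points).
  x = 8: rhs = 10, matching y values: none (0 points).
  x = 9: rhs = 14, matching y values: none (0 points).
  x = 10: rhs = 4, matching y values: 2, 15 (2 points).
  x = 11: rhs = 3, matching y values: none (0 points).
  x = 12: rhs = 0, matching y values: 0 (1 points).
  x = 13: rhs = 1, matching y values: 1, 16 (2 points).
  x = 14: rhs = 12, matching y values: none (0 points).
  x = 15: rhs = 5, matching y values: none (0 points).
  x = 16: rhs = 3, matching y values: none (0 points).
Total affine count: 11.
Full point count |E(F_17)| = 11 + 1 = 12.
Hasse bound: |12 − (17+1)| = |-6| = 6 ≤ 2√17 ≈ 8.2462 ✓.
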